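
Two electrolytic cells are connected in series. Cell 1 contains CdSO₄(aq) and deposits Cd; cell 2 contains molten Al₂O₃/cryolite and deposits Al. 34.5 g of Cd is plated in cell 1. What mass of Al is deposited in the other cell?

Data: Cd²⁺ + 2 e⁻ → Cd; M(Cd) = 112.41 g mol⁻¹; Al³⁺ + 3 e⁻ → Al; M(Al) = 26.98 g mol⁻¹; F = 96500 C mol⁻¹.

5.52 g

n(Cd) = 34.5 / 112.41 = 0.3069 mol.
Since Cd²⁺ + 2 e⁻ → Cd, n(e⁻) passed = 2 × 0.3069 = 0.6138 mol.
Cells in series carry the same charge, so the same 0.6138 mol of electrons passes through cell 2.
Al³⁺ + 3 e⁻ → Al, so n(Al) = 0.6138 / 3 = 0.2046 mol.
m(Al) = 0.2046 × 26.98 = 5.52 g.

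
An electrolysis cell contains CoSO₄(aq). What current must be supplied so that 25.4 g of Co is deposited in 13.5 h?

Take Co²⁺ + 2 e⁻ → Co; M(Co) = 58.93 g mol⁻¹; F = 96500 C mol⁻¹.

n(Co) = 25.4 / 58.93 = 0.4310 mol.
n(e⁻) = 2 × 0.4310 = 0.8620 mol.
Q = n(e⁻)·F = 0.8620 × 96500 = 83190 C.
I = Q/t = 83190 / 48600 s = 1.71 A.

1.71 A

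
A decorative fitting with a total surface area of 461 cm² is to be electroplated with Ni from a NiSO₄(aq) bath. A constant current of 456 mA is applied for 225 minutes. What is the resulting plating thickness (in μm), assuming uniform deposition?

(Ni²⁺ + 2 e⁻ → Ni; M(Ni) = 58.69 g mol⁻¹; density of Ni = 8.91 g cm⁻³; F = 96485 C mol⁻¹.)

4.56 μm

Q = I·t = 0.4560 × 13500 = 6156 C; n(e⁻) = 0.06380 mol.
n(Ni) = n(e⁻)/2 = 0.03190 mol, so m = 0.03190 × 58.69 = 1.872 g.
Volume = m/ρ = 1.872 / 8.91 = 0.2101 cm³.
Thickness = V/A = 0.2101 / 461 = 4.56 × 10⁻⁴ cm = 4.56 μm.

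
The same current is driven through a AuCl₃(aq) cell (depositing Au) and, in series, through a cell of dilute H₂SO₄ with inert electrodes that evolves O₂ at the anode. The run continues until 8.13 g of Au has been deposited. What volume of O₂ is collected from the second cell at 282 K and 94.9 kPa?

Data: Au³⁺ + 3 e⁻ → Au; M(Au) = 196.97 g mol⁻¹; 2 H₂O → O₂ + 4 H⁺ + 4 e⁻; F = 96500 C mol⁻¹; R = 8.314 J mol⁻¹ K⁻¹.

n(Au) = 8.13 / 196.97 = 0.04128 mol, so n(e⁻) = 3 × 0.04128 = 0.1238 mol.
The cells are in series, so the same 0.1238 mol of electrons passes through the second cell.
2 H₂O → O₂ + 4 H⁺ + 4 e⁻ — 4 mol e⁻ per mol O₂, so n(O₂) = 0.1238/4 = 0.03096 mol.
V = nRT/P = (0.03096 × 8.314 × 282) / (94.9 × 10³) = 7.65 × 10⁻⁴ m³ = 0.765 L.

0.765 L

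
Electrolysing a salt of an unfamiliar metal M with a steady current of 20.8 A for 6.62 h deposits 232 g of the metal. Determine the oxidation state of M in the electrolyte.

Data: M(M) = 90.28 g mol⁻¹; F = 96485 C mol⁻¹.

Q = I·t = 20.80 A × 23832 s = 495700 C, so n(e⁻) = 495700/96485 = 5.138 mol.
n(M) deposited = 232 / 90.28 = 2.570 mol.
Electrons per atom = n(e⁻)/n(M) = 5.138 / 2.570 = 2.00 ≈ 2, so the ion is M²⁺.

+2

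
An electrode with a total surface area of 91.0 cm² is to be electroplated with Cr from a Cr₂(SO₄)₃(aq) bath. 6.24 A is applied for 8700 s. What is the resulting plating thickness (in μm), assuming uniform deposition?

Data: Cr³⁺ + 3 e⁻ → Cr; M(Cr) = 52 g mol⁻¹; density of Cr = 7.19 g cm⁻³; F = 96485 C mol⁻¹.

149 μm

Q = I·t = 6.240 × 8700.0 = 54290 C; n(e⁻) = 0.5627 mol.
n(Cr) = n(e⁻)/3 = 0.1876 mol, so m = 0.1876 × 52 = 9.753 g.
Volume = m/ρ = 9.753 / 7.19 = 1.356 cm³.
Thickness = V/A = 1.356 / 91.0 = 0.0149 cm = 149 μm.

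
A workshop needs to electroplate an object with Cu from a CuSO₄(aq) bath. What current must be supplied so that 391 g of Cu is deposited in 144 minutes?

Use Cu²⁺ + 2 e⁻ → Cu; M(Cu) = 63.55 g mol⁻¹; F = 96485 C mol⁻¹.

137 A

n(Cu) = 391 / 63.55 = 6.153 mol.
n(e⁻) = 2 × 6.153 = 12.31 mol.
Q = n(e⁻)·F = 12.31 × 96485 = 1187000 C.
I = Q/t = 1187000 / 8640.0 s = 137 A.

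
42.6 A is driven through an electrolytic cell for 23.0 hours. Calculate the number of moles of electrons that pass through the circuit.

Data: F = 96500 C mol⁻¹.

36.6 mol

Q = I·t = 42.60 A × 82800 s = 3527000 C.
n(e⁻) = Q/F = 3527000 / 96500 = 36.6 mol.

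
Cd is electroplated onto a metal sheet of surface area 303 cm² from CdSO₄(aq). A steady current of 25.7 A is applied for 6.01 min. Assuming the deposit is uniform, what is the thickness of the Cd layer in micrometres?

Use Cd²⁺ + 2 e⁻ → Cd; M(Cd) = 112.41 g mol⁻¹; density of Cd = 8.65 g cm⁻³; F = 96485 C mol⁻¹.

Q = I·t = 25.70 × 360.60 = 9267 C; n(e⁻) = 0.09605 mol.
n(Cd) = n(e⁻)/2 = 0.04803 mol, so m = 0.04803 × 112.41 = 5.399 g.
Volume = m/ρ = 5.399 / 8.65 = 0.6241 cm³.
Thickness = V/A = 0.6241 / 303 = 0.00206 cm = 20.6 μm.

20.6 μm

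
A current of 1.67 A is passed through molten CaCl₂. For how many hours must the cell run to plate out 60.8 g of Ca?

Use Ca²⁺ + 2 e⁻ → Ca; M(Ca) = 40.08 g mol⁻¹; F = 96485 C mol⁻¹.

48.7 h

n(Ca) = m/M = 60.8 / 40.08 = 1.517 mol.
Each Ca atom requires 2 electrons, so n(e⁻) = 2 × 1.517 = 3.034 mol.
Q = n(e⁻)·F = 3.034 × 96485 = 292700 C.
t = Q/I = 292700 / 1.670 A = 175300 s = 48.7 h.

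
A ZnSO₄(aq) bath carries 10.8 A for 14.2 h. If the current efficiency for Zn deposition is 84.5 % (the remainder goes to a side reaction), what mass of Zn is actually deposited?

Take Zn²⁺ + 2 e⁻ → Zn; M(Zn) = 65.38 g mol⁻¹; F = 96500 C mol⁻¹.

158 g

Q = I·t = 10.80 × 51120 = 552100 C.
n(e⁻) = 552100/96500 = 5.721 mol; theoretically n(Zn) = 5.721/2 = 2.861 mol, m_theo = 187.0 g.
At 84.5 % efficiency, m_actual = 0.845 × 187.0 = 158 g.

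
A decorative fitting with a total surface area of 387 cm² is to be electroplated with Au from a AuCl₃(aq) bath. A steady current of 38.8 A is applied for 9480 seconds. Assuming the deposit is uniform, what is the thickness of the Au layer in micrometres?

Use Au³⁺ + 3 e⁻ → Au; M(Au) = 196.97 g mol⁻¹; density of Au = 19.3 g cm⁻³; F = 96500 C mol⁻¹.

335 μm

Q = I·t = 38.80 × 9480.0 = 367800 C; n(e⁻) = 3.812 mol.
n(Au) = n(e⁻)/3 = 1.271 mol, so m = 1.271 × 196.97 = 250.3 g.
Volume = m/ρ = 250.3 / 19.3 = 12.97 cm³.
Thickness = V/A = 12.97 / 387 = 0.0335 cm = 335 μm.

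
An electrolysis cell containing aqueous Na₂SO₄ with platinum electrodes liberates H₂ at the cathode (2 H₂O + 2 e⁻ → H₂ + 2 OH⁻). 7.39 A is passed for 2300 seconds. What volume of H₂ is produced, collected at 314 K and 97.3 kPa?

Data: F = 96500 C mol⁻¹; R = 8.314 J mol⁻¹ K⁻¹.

Q = I·t = 7.390 A × 2300.0 s = 17000 C.
n(e⁻) = Q/F = 17000 / 96500 = 0.1761 mol.
2 electrons are transferred per H₂ molecule, so n(H₂) = 0.1761 / 2 = 0.08807 mol.
V = nRT/P = (0.08807 × 8.314 × 314) / (97.3 × 10³ Pa) = 0.00236 m³ = 2.36 L.

2.36 L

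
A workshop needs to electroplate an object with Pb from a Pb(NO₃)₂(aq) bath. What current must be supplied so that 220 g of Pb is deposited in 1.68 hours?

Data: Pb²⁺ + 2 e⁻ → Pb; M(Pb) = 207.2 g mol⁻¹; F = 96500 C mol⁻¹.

33.9 A

n(Pb) = 220 / 207.2 = 1.062 mol.
n(e⁻) = 2 × 1.062 = 2.124 mol.
Q = n(e⁻)·F = 2.124 × 96500 = 204900 C.
I = Q/t = 204900 / 6048.0 s = 33.9 A.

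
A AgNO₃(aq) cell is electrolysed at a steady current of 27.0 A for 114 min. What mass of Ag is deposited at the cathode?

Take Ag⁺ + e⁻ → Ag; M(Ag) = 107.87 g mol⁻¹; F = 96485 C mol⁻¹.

206 g

Q = I·t = 27.00 A × 6840.0 s = 184700 C.
n(e⁻) = Q/F = 184700 / 96485 = 1.914 mol.
Ag⁺ + e⁻ → Ag, so n(Ag) = n(e⁻)/1 = 1.914 mol.
m = n·M = 1.914 × 107.87 = 206 g.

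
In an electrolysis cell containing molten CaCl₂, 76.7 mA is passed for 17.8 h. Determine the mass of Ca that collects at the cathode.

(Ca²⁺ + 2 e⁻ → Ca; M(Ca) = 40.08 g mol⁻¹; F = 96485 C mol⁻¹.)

1.02 g

Q = I·t = 0.07670 A × 64080 s = 4915 C.
n(e⁻) = Q/F = 4915 / 96485 = 0.05094 mol.
Ca²⁺ + 2 e⁻ → Ca, so n(Ca) = n(e⁻)/2 = 0.02547 mol.
m = n·M = 0.02547 × 40.08 = 1.02 g.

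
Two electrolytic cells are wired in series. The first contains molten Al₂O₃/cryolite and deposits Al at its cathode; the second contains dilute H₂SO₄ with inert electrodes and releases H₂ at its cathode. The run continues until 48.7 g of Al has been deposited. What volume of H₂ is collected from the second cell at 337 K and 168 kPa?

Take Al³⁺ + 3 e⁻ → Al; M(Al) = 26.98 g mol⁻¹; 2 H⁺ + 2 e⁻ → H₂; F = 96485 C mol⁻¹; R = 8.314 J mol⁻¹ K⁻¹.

45.2 L

n(Al) = 48.7 / 26.98 = 1.805 mol, so n(e⁻) = 3 × 1.805 = 5.415 mol.
The cells are in series, so the same 5.415 mol of electrons passes through the second cell.
2 H⁺ + 2 e⁻ → H₂ — 2 mol e⁻ per mol H₂, so n(H₂) = 5.415/2 = 2.708 mol.
V = nRT/P = (2.708 × 8.314 × 337) / (168 × 10³) = 0.0452 m³ = 45.2 L.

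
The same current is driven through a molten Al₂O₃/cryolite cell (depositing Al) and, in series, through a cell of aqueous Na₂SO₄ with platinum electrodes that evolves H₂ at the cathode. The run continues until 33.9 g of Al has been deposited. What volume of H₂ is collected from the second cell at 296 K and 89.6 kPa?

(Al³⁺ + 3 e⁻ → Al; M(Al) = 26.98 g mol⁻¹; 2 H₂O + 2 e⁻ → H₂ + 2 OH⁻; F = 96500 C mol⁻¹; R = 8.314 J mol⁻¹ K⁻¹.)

51.8 L

n(Al) = 33.9 / 26.98 = 1.256 mol, so n(e⁻) = 3 × 1.256 = 3.769 mol.
The cells are in series, so the same 3.769 mol of electrons passes through the second cell.
2 H₂O + 2 e⁻ → H₂ + 2 OH⁻ — 2 mol e⁻ per mol H₂, so n(H₂) = 3.769/2 = 1.885 mol.
V = nRT/P = (1.885 × 8.314 × 296) / (89.6 × 10³) = 0.0518 m³ = 51.8 L.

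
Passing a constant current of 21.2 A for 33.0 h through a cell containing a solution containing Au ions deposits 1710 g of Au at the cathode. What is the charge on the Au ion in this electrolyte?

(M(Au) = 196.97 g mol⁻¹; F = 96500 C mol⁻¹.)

+3

Q = I·t = 21.20 A × 118800 s = 2519000 C, so n(e⁻) = 2519000/96500 = 26.10 mol.
n(Au) deposited = 1710 / 196.97 = 8.682 mol.
Electrons per atom = n(e⁻)/n(Au) = 26.10 / 8.682 = 3.01 ≈ 3, so the ion is Au³⁺.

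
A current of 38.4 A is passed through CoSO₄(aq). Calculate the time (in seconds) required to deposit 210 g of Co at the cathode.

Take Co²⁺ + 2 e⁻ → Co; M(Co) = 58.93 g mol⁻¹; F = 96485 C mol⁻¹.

n(Co) = m/M = 210 / 58.93 = 3.564 mol.
Each Co atom requires 2 electrons, so n(e⁻) = 2 × 3.564 = 7.127 mol.
Q = n(e⁻)·F = 7.127 × 96485 = 687700 C.
t = Q/I = 687700 / 38.40 A = 17910 s.

17900 s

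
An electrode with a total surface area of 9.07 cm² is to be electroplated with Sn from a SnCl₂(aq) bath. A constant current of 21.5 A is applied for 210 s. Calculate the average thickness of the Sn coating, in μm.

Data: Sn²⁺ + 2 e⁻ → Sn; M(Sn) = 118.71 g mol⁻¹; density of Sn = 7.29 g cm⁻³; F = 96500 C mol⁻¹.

Q = I·t = 21.50 × 210.00 = 4515 C; n(e⁻) = 0.04679 mol.
n(Sn) = n(e⁻)/2 = 0.02339 mol, so m = 0.02339 × 118.71 = 2.777 g.
Volume = m/ρ = 2.777 / 7.29 = 0.3809 cm³.
Thickness = V/A = 0.3809 / 9.07 = 0.0420 cm = 420 μm.

420 μm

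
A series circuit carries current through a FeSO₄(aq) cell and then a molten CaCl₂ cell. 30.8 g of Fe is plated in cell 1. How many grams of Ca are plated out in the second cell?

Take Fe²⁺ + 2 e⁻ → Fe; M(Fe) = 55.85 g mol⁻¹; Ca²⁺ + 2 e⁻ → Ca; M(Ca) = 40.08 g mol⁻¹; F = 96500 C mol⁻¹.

22.1 g

n(Fe) = 30.8 / 55.85 = 0.5515 mol.
Since Fe²⁺ + 2 e⁻ → Fe, n(e⁻) passed = 2 × 0.5515 = 1.103 mol.
Cells in series carry the same charge, so the same 1.103 mol of electrons passes through cell 2.
Ca²⁺ + 2 e⁻ → Ca, so n(Ca) = 1.103 / 2 = 0.5515 mol.
m(Ca) = 0.5515 × 40.08 = 22.1 g.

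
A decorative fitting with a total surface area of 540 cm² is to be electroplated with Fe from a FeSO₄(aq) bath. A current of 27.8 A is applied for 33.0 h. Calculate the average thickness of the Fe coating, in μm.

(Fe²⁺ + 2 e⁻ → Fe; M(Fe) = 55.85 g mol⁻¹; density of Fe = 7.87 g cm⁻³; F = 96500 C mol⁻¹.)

Q = I·t = 27.80 × 118800 = 3303000 C; n(e⁻) = 34.22 mol.
n(Fe) = n(e⁻)/2 = 17.11 mol, so m = 17.11 × 55.85 = 955.7 g.
Volume = m/ρ = 955.7 / 7.87 = 121.4 cm³.
Thickness = V/A = 121.4 / 540 = 0.225 cm = 2250 μm.

2250 μm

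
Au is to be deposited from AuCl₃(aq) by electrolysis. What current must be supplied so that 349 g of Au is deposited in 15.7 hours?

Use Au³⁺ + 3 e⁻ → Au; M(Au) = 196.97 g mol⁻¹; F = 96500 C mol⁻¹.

9.08 A

n(Au) = 349 / 196.97 = 1.772 mol.
n(e⁻) = 3 × 1.772 = 5.316 mol.
Q = n(e⁻)·F = 5.316 × 96500 = 512900 C.
I = Q/t = 512900 / 56520 s = 9.08 A.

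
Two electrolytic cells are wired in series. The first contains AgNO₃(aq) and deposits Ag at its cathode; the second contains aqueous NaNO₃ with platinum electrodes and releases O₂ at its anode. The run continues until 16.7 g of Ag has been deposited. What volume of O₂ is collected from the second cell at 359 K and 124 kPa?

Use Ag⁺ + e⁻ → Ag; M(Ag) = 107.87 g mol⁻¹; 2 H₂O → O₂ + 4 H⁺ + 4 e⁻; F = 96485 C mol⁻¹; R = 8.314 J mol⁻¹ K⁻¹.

0.932 L

n(Ag) = 16.7 / 107.87 = 0.1548 mol, so n(e⁻) = 1 × 0.1548 = 0.1548 mol.
The cells are in series, so the same 0.1548 mol of electrons passes through the second cell.
2 H₂O → O₂ + 4 H⁺ + 4 e⁻ — 4 mol e⁻ per mol O₂, so n(O₂) = 0.1548/4 = 0.03870 mol.
V = nRT/P = (0.03870 × 8.314 × 359) / (124 × 10³) = 9.32 × 10⁻⁴ m³ = 0.932 L.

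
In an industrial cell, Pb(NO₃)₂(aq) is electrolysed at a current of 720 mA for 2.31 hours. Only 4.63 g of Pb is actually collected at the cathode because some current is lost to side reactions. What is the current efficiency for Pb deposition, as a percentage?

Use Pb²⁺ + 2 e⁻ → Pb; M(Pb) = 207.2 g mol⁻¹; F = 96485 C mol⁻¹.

72.0 %

Q = I·t = 0.7200 × 8316.0 = 5988 C; n(e⁻) = 5988/96485 = 0.06206 mol.
Theoretical n(Pb) = n(e⁻)/2 = 0.03103 mol, i.e. m_theo = 0.03103 × 207.2 = 6.429 g.
Efficiency = m_actual / m_theo = 4.63 / 6.429 = 72.0 %.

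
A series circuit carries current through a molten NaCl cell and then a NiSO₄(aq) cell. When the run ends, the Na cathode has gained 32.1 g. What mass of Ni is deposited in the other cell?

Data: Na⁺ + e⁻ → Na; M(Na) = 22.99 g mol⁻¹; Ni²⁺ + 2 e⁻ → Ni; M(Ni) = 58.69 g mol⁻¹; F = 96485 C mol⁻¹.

41.0 g

n(Na) = 32.1 / 22.99 = 1.396 mol.
Since Na⁺ + e⁻ → Na, n(e⁻) passed = 1 × 1.396 = 1.396 mol.
Cells in series carry the same charge, so the same 1.396 mol of electrons passes through cell 2.
Ni²⁺ + 2 e⁻ → Ni, so n(Ni) = 1.396 / 2 = 0.6981 mol.
m(Ni) = 0.6981 × 58.69 = 41.0 g.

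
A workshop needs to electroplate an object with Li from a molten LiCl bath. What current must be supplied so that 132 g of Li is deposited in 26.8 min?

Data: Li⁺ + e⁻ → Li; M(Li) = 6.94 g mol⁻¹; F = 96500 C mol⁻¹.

1140 A

n(Li) = 132 / 6.94 = 19.02 mol.
n(e⁻) = 1 × 19.02 = 19.02 mol.
Q = n(e⁻)·F = 19.02 × 96500 = 1835000 C.
I = Q/t = 1835000 / 1608.0 s = 1140 A.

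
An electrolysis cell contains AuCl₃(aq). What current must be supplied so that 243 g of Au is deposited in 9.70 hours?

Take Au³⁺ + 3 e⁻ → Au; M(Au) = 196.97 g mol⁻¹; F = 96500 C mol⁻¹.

n(Au) = 243 / 196.97 = 1.234 mol.
n(e⁻) = 3 × 1.234 = 3.701 mol.
Q = n(e⁻)·F = 3.701 × 96500 = 357200 C.
I = Q/t = 357200 / 34920 s = 10.2 A.

10.2 A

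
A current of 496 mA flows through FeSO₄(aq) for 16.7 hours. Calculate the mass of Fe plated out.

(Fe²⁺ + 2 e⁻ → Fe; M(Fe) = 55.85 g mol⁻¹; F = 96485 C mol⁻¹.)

8.63 g

Q = I·t = 0.4960 A × 60120 s = 29820 C.
n(e⁻) = Q/F = 29820 / 96485 = 0.3091 mol.
Fe²⁺ + 2 e⁻ → Fe, so n(Fe) = n(e⁻)/2 = 0.1545 mol.
m = n·M = 0.1545 × 55.85 = 8.63 g.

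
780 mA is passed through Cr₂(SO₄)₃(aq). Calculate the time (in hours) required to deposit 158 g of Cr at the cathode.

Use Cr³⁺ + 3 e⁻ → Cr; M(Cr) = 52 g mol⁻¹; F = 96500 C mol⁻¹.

n(Cr) = m/M = 158 / 52 = 3.038 mol.
Each Cr atom requires 3 electrons, so n(e⁻) = 3 × 3.038 = 9.115 mol.
Q = n(e⁻)·F = 9.115 × 96500 = 879600 C.
t = Q/I = 879600 / 0.7800 A = 1128000 s = 313 h.

313 h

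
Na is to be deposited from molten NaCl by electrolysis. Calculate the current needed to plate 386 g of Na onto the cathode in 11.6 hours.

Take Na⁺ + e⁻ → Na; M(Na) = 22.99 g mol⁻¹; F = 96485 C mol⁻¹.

n(Na) = 386 / 22.99 = 16.79 mol.
n(e⁻) = 1 × 16.79 = 16.79 mol.
Q = n(e⁻)·F = 16.79 × 96485 = 1620000 C.
I = Q/t = 1620000 / 41760 s = 38.8 A.

38.8 A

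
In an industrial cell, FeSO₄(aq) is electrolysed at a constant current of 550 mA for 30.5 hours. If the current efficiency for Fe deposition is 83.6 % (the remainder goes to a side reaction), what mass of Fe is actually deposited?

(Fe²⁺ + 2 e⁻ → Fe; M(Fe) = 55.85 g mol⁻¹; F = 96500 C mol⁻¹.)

Q = I·t = 0.5500 × 109800 = 60390 C.
n(e⁻) = 60390/96500 = 0.6258 mol; theoretically n(Fe) = 0.6258/2 = 0.3129 mol, m_theo = 17.48 g.
At 83.6 % efficiency, m_actual = 0.836 × 17.48 = 14.6 g.

14.6 g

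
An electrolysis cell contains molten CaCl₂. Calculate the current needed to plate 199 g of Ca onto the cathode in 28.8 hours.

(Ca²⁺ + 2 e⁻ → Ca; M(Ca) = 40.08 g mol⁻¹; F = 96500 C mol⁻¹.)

n(Ca) = 199 / 40.08 = 4.965 mol.
n(e⁻) = 2 × 4.965 = 9.930 mol.
Q = n(e⁻)·F = 9.930 × 96500 = 958300 C.
I = Q/t = 958300 / 103680 s = 9.24 A.

9.24 A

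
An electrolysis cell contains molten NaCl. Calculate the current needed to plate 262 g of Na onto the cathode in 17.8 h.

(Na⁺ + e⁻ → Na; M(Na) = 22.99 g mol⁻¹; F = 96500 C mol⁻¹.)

n(Na) = 262 / 22.99 = 11.40 mol.
n(e⁻) = 1 × 11.40 = 11.40 mol.
Q = n(e⁻)·F = 11.40 × 96500 = 1100000 C.
I = Q/t = 1100000 / 64080 s = 17.2 A.

17.2 A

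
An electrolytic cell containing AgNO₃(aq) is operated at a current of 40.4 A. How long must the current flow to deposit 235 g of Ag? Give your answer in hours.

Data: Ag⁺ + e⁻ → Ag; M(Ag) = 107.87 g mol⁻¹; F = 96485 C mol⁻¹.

1.45 h

n(Ag) = m/M = 235 / 107.87 = 2.179 mol.
Each Ag atom requires 1 electron, so n(e⁻) = 1 × 2.179 = 2.179 mol.
Q = n(e⁻)·F = 2.179 × 96485 = 210200 C.
t = Q/I = 210200 / 40.40 A = 5203 s = 1.45 h.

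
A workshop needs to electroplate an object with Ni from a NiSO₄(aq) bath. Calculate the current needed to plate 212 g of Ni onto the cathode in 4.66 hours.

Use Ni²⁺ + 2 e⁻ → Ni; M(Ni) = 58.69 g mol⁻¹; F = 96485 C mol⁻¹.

n(Ni) = 212 / 58.69 = 3.612 mol.
n(e⁻) = 2 × 3.612 = 7.224 mol.
Q = n(e⁻)·F = 7.224 × 96485 = 697000 C.
I = Q/t = 697000 / 16776 s = 41.6 A.

41.6 A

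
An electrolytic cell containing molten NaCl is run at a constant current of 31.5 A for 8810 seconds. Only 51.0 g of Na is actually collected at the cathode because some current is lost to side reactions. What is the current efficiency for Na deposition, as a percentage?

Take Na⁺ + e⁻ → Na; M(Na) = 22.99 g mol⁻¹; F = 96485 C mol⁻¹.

Q = I·t = 31.50 × 8810.0 = 277500 C; n(e⁻) = 277500/96485 = 2.876 mol.
Theoretical n(Na) = n(e⁻)/1 = 2.876 mol, i.e. m_theo = 2.876 × 22.99 = 66.12 g.
Efficiency = m_actual / m_theo = 51.0 / 66.12 = 77.1 %.

77.1 %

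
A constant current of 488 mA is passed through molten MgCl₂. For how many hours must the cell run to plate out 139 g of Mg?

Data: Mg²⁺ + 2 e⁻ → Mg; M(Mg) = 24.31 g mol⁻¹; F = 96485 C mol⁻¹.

n(Mg) = m/M = 139 / 24.31 = 5.718 mol.
Each Mg atom requires 2 electrons, so n(e⁻) = 2 × 5.718 = 11.44 mol.
Q = n(e⁻)·F = 11.44 × 96485 = 1103000 C.
t = Q/I = 1103000 / 0.4880 A = 2261000 s = 628 h.

628 h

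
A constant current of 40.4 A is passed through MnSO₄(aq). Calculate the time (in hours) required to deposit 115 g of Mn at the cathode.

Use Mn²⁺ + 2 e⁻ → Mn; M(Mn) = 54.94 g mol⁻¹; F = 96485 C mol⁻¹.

n(Mn) = m/M = 115 / 54.94 = 2.093 mol.
Each Mn atom requires 2 electrons, so n(e⁻) = 2 × 2.093 = 4.186 mol.
Q = n(e⁻)·F = 4.186 × 96485 = 403900 C.
t = Q/I = 403900 / 40.40 A = 9998 s = 2.78 h.

2.78 h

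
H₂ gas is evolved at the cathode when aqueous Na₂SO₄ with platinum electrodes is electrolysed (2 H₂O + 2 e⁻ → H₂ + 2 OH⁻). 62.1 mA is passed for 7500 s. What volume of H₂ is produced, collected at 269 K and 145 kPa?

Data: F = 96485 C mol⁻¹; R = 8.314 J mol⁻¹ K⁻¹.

Q = I·t = 0.06210 A × 7500.0 s = 465.8 C.
n(e⁻) = Q/F = 465.8 / 96485 = 0.004827 mol.
2 electrons are transferred per H₂ molecule, so n(H₂) = 0.004827 / 2 = 0.002414 mol.
V = nRT/P = (0.002414 × 8.314 × 269) / (145 × 10³ Pa) = 3.72 × 10⁻⁵ m³ = 0.0372 L.

0.0372 L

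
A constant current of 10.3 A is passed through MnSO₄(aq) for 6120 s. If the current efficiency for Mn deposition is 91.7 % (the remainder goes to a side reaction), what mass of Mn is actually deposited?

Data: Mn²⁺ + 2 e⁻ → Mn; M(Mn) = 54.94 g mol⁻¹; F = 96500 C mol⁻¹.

16.5 g

Q = I·t = 10.30 × 6120.0 = 63040 C.
n(e⁻) = 63040/96500 = 0.6532 mol; theoretically n(Mn) = 0.6532/2 = 0.3266 mol, m_theo = 17.94 g.
At 91.7 % efficiency, m_actual = 0.917 × 17.94 = 16.5 g.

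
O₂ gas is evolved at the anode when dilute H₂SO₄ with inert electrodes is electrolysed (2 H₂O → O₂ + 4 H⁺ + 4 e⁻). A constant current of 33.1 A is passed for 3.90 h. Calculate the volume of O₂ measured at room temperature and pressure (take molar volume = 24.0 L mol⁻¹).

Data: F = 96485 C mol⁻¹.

Q = I·t = 33.10 A × 14040 s = 464700 C.
n(e⁻) = Q/F = 464700 / 96485 = 4.817 mol.
4 electrons are transferred per O₂ molecule, so n(O₂) = 4.817 / 4 = 1.204 mol.
V = n × V_m = 1.204 × 24.0 = 28.9 L.

28.9 L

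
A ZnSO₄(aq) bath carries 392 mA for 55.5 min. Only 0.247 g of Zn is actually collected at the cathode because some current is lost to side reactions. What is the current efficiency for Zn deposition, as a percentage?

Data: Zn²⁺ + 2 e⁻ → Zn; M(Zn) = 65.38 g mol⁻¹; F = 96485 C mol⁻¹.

55.8 %

Q = I·t = 0.3920 × 3330.0 = 1305 C; n(e⁻) = 1305/96485 = 0.01353 mol.
Theoretical n(Zn) = n(e⁻)/2 = 0.006765 mol, i.e. m_theo = 0.006765 × 65.38 = 0.4423 g.
Efficiency = m_actual / m_theo = 0.247 / 0.4423 = 55.8 %.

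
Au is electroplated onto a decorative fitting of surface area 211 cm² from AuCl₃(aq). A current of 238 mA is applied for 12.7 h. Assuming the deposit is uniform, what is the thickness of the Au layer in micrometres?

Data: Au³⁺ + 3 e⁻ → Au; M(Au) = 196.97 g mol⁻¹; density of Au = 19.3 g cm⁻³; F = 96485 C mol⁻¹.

Q = I·t = 0.2380 × 45720 = 10880 C; n(e⁻) = 0.1128 mol.
n(Au) = n(e⁻)/3 = 0.03759 mol, so m = 0.03759 × 196.97 = 7.405 g.
Volume = m/ρ = 7.405 / 19.3 = 0.3837 cm³.
Thickness = V/A = 0.3837 / 211 = 0.00182 cm = 18.2 μm.

18.2 μm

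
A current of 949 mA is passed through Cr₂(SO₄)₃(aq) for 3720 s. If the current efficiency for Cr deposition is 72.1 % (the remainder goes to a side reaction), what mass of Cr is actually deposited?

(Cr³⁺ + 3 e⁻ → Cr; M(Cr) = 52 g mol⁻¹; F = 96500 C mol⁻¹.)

Q = I·t = 0.9490 × 3720.0 = 3530 C.
n(e⁻) = 3530/96500 = 0.03658 mol; theoretically n(Cr) = 0.03658/3 = 0.01219 mol, m_theo = 0.6341 g.
At 72.1 % efficiency, m_actual = 0.721 × 0.6341 = 0.457 g.

0.457 g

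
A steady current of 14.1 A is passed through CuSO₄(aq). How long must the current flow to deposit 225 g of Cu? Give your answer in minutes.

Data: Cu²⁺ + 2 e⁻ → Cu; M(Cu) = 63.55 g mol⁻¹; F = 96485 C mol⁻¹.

808 min

n(Cu) = m/M = 225 / 63.55 = 3.541 mol.
Each Cu atom requires 2 electrons, so n(e⁻) = 2 × 3.541 = 7.081 mol.
Q = n(e⁻)·F = 7.081 × 96485 = 683200 C.
t = Q/I = 683200 / 14.10 A = 48450 s = 808 min.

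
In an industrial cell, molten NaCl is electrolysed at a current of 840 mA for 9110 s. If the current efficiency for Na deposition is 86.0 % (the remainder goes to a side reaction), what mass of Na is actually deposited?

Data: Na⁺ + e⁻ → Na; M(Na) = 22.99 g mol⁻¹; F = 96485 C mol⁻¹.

1.57 g

Q = I·t = 0.8400 × 9110.0 = 7652 C.
n(e⁻) = 7652/96485 = 0.07931 mol; theoretically n(Na) = 0.07931/1 = 0.07931 mol, m_theo = 1.823 g.
At 86.0 % efficiency, m_actual = 0.860 × 1.823 = 1.57 g.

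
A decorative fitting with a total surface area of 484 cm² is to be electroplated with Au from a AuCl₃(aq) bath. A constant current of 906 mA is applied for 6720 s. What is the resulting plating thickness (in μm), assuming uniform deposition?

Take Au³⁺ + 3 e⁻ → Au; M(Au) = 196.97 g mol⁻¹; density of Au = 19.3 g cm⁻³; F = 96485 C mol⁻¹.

4.44 μm

Q = I·t = 0.9060 × 6720.0 = 6088 C; n(e⁻) = 0.06310 mol.
n(Au) = n(e⁻)/3 = 0.02103 mol, so m = 0.02103 × 196.97 = 4.143 g.
Volume = m/ρ = 4.143 / 19.3 = 0.2147 cm³.
Thickness = V/A = 0.2147 / 484 = 4.44 × 10⁻⁴ cm = 4.44 μm.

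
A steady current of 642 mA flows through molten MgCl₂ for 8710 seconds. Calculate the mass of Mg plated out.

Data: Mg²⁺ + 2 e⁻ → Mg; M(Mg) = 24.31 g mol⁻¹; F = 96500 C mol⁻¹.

0.704 g

Q = I·t = 0.6420 A × 8710.0 s = 5592 C.
n(e⁻) = Q/F = 5592 / 96500 = 0.05795 mol.
Mg²⁺ + 2 e⁻ → Mg, so n(Mg) = n(e⁻)/2 = 0.02897 mol.
m = n·M = 0.02897 × 24.31 = 0.704 g.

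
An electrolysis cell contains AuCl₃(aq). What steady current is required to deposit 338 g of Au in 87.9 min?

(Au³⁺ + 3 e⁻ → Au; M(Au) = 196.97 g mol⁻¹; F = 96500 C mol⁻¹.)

94.2 A

n(Au) = 338 / 196.97 = 1.716 mol.
n(e⁻) = 3 × 1.716 = 5.148 mol.
Q = n(e⁻)·F = 5.148 × 96500 = 496800 C.
I = Q/t = 496800 / 5274.0 s = 94.2 A.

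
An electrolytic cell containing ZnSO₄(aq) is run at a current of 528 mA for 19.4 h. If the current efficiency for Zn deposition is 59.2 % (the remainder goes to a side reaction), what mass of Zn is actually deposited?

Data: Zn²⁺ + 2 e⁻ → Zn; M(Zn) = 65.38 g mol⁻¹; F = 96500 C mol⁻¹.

Q = I·t = 0.5280 × 69840 = 36880 C.
n(e⁻) = 36880/96500 = 0.3821 mol; theoretically n(Zn) = 0.3821/2 = 0.1911 mol, m_theo = 12.49 g.
At 59.2 % efficiency, m_actual = 0.592 × 12.49 = 7.40 g.

7.40 g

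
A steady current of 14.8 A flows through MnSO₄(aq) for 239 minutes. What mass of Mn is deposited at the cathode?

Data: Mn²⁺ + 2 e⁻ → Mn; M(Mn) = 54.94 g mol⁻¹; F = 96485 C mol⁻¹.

60.4 g

Q = I·t = 14.80 A × 14340 s = 212200 C.
n(e⁻) = Q/F = 212200 / 96485 = 2.200 mol.
Mn²⁺ + 2 e⁻ → Mn, so n(Mn) = n(e⁻)/2 = 1.100 mol.
m = n·M = 1.100 × 54.94 = 60.4 g.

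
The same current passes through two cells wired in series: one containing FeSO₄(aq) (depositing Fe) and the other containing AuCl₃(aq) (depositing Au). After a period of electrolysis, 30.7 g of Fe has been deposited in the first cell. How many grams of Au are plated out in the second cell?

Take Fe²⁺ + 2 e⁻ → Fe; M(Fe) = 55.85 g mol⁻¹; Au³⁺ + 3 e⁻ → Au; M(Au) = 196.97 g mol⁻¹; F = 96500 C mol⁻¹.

n(Fe) = 30.7 / 55.85 = 0.5497 mol.
Since Fe²⁺ + 2 e⁻ → Fe, n(e⁻) passed = 2 × 0.5497 = 1.099 mol.
Cells in series carry the same charge, so the same 1.099 mol of electrons passes through cell 2.
Au³⁺ + 3 e⁻ → Au, so n(Au) = 1.099 / 3 = 0.3665 mol.
m(Au) = 0.3665 × 196.97 = 72.2 g.

72.2 g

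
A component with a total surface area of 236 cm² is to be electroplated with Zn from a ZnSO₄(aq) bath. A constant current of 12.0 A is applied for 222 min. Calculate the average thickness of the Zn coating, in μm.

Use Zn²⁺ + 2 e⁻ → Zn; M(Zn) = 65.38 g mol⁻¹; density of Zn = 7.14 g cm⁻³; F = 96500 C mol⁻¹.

Q = I·t = 12.00 × 13320 = 159800 C; n(e⁻) = 1.656 mol.
n(Zn) = n(e⁻)/2 = 0.8282 mol, so m = 0.8282 × 65.38 = 54.15 g.
Volume = m/ρ = 54.15 / 7.14 = 7.584 cm³.
Thickness = V/A = 7.584 / 236 = 0.0321 cm = 321 μm.

321 μm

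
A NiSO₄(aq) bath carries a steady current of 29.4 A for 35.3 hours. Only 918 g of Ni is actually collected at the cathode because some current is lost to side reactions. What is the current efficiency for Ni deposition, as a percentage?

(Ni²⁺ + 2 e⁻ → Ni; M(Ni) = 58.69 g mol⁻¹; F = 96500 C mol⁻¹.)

80.8 %

Q = I·t = 29.40 × 127080 = 3736000 C; n(e⁻) = 3736000/96500 = 38.72 mol.
Theoretical n(Ni) = n(e⁻)/2 = 19.36 mol, i.e. m_theo = 19.36 × 58.69 = 1136 g.
Efficiency = m_actual / m_theo = 918 / 1136 = 80.8 %.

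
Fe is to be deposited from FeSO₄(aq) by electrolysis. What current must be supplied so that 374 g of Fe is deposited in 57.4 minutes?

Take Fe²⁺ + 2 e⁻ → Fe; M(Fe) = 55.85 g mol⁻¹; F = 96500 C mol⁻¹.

n(Fe) = 374 / 55.85 = 6.697 mol.
n(e⁻) = 2 × 6.697 = 13.39 mol.
Q = n(e⁻)·F = 13.39 × 96500 = 1292000 C.
I = Q/t = 1292000 / 3444.0 s = 375 A.

375 A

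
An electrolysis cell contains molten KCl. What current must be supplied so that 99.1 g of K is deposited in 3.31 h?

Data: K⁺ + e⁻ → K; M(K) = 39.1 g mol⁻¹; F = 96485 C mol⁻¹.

20.5 A

n(K) = 99.1 / 39.1 = 2.535 mol.
n(e⁻) = 1 × 2.535 = 2.535 mol.
Q = n(e⁻)·F = 2.535 × 96485 = 244500 C.
I = Q/t = 244500 / 11916 s = 20.5 A.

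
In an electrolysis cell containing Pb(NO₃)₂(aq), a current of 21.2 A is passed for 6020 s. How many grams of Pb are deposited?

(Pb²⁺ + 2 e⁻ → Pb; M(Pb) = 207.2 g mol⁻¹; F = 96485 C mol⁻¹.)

Q = I·t = 21.20 A × 6020.0 s = 127600 C.
n(e⁻) = Q/F = 127600 / 96485 = 1.323 mol.
Pb²⁺ + 2 e⁻ → Pb, so n(Pb) = n(e⁻)/2 = 0.6614 mol.
m = n·M = 0.6614 × 207.2 = 137 g.

137 g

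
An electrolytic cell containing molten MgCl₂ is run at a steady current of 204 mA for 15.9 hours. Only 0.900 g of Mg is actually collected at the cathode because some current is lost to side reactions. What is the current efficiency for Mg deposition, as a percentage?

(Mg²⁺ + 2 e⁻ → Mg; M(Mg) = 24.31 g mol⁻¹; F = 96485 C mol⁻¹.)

61.2 %

Q = I·t = 0.2040 × 57240 = 11680 C; n(e⁻) = 11680/96485 = 0.1210 mol.
Theoretical n(Mg) = n(e⁻)/2 = 0.06051 mol, i.e. m_theo = 0.06051 × 24.31 = 1.471 g.
Efficiency = m_actual / m_theo = 0.900 / 1.471 = 61.2 %.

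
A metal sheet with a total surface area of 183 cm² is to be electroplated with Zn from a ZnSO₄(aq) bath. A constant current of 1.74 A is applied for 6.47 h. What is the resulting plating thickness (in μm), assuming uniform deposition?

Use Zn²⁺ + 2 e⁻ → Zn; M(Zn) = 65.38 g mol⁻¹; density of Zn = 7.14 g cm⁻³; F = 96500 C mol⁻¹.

Q = I·t = 1.740 × 23292 = 40530 C; n(e⁻) = 0.4200 mol.
n(Zn) = n(e⁻)/2 = 0.2100 mol, so m = 0.2100 × 65.38 = 13.73 g.
Volume = m/ρ = 13.73 / 7.14 = 1.923 cm³.
Thickness = V/A = 1.923 / 183 = 0.0105 cm = 105 μm.

105 μm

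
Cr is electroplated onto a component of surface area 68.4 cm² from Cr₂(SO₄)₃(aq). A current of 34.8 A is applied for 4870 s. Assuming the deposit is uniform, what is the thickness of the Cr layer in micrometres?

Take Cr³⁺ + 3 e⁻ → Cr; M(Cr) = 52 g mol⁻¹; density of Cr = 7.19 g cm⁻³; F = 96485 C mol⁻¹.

619 μm

Q = I·t = 34.80 × 4870.0 = 169500 C; n(e⁻) = 1.757 mol.
n(Cr) = n(e⁻)/3 = 0.5855 mol, so m = 0.5855 × 52 = 30.45 g.
Volume = m/ρ = 30.45 / 7.19 = 4.234 cm³.
Thickness = V/A = 4.234 / 68.4 = 0.0619 cm = 619 μm.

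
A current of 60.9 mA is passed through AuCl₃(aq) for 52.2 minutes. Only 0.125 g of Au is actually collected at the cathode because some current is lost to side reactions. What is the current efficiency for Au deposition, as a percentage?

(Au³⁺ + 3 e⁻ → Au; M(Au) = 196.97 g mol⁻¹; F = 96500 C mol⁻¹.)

96.3 %

Q = I·t = 0.06090 × 3132.0 = 190.7 C; n(e⁻) = 190.7/96500 = 0.001977 mol.
Theoretical n(Au) = n(e⁻)/3 = 0.0006589 mol, i.e. m_theo = 0.0006589 × 196.97 = 0.1298 g.
Efficiency = m_actual / m_theo = 0.125 / 0.1298 = 96.3 %.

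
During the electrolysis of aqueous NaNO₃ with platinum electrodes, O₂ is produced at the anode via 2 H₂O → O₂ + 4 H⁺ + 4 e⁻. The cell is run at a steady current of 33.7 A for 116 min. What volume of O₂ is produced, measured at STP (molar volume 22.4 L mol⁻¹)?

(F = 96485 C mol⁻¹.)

13.6 L

Q = I·t = 33.70 A × 6960.0 s = 234600 C.
n(e⁻) = Q/F = 234600 / 96485 = 2.431 mol.
4 electrons are transferred per O₂ molecule, so n(O₂) = 2.431 / 4 = 0.6077 mol.
V = n × V_m = 0.6077 × 22.4 = 13.6 L.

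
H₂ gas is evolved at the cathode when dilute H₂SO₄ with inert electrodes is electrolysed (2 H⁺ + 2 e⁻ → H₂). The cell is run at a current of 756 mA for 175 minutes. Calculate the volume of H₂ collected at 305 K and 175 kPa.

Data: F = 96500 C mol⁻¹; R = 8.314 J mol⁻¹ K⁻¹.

0.596 L

Q = I·t = 0.7560 A × 10500 s = 7938 C.
n(e⁻) = Q/F = 7938 / 96500 = 0.08226 mol.
2 electrons are transferred per H₂ molecule, so n(H₂) = 0.08226 / 2 = 0.04113 mol.
V = nRT/P = (0.04113 × 8.314 × 305) / (175 × 10³ Pa) = 5.96 × 10⁻⁴ m³ = 0.596 L.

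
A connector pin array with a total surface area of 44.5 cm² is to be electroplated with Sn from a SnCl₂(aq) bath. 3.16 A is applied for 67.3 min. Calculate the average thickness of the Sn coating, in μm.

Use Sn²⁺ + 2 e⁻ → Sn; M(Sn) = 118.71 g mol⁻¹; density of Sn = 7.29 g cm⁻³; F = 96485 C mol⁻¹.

Q = I·t = 3.160 × 4038.0 = 12760 C; n(e⁻) = 0.1322 mol.
n(Sn) = n(e⁻)/2 = 0.06612 mol, so m = 0.06612 × 118.71 = 7.850 g.
Volume = m/ρ = 7.850 / 7.29 = 1.077 cm³.
Thickness = V/A = 1.077 / 44.5 = 0.0242 cm = 242 μm.

242 μm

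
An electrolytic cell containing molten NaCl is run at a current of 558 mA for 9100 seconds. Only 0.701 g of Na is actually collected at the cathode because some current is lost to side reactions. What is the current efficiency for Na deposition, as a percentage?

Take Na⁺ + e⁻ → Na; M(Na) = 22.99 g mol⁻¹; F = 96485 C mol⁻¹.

57.9 %

Q = I·t = 0.5580 × 9100.0 = 5078 C; n(e⁻) = 5078/96485 = 0.05263 mol.
Theoretical n(Na) = n(e⁻)/1 = 0.05263 mol, i.e. m_theo = 0.05263 × 22.99 = 1.210 g.
Efficiency = m_actual / m_theo = 0.701 / 1.210 = 57.9 %.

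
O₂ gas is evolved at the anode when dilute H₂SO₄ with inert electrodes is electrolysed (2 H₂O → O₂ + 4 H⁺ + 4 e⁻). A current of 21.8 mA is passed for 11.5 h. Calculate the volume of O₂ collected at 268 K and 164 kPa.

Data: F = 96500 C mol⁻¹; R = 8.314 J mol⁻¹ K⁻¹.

0.0318 L

Q = I·t = 0.02180 A × 41400 s = 902.5 C.
n(e⁻) = Q/F = 902.5 / 96500 = 0.009353 mol.
4 electrons are transferred per O₂ molecule, so n(O₂) = 0.009353 / 4 = 0.002338 mol.
V = nRT/P = (0.002338 × 8.314 × 268) / (164 × 10³ Pa) = 3.18 × 10⁻⁵ m³ = 0.0318 L.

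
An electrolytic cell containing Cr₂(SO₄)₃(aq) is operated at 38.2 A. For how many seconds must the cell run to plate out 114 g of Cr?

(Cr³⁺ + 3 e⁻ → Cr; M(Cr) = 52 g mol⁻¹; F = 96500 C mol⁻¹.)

n(Cr) = m/M = 114 / 52 = 2.192 mol.
Each Cr atom requires 3 electrons, so n(e⁻) = 3 × 2.192 = 6.577 mol.
Q = n(e⁻)·F = 6.577 × 96500 = 634700 C.
t = Q/I = 634700 / 38.20 A = 16610 s.

16600 s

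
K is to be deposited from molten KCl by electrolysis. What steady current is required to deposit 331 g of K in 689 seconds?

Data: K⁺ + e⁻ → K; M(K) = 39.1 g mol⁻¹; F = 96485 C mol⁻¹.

1190 A

n(K) = 331 / 39.1 = 8.465 mol.
n(e⁻) = 1 × 8.465 = 8.465 mol.
Q = n(e⁻)·F = 8.465 × 96485 = 816800 C.
I = Q/t = 816800 / 689.00 s = 1190 A.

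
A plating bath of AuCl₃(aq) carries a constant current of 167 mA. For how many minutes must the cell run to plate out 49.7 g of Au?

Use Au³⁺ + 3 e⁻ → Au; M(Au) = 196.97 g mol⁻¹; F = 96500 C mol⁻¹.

7290 min

n(Au) = m/M = 49.7 / 196.97 = 0.2523 mol.
Each Au atom requires 3 electrons, so n(e⁻) = 3 × 0.2523 = 0.7570 mol.
Q = n(e⁻)·F = 0.7570 × 96500 = 73050 C.
t = Q/I = 73050 / 0.1670 A = 437400 s = 7290 min.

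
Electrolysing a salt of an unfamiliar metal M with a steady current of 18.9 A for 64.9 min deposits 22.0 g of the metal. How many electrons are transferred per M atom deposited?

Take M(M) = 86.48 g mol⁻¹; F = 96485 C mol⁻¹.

Q = I·t = 18.90 A × 3894.0 s = 73600 C, so n(e⁻) = 73600/96485 = 0.7628 mol.
n(M) deposited = 22.0 / 86.48 = 0.2544 mol.
Electrons per atom = n(e⁻)/n(M) = 0.7628 / 0.2544 = 3.00 ≈ 3, so the ion is M³⁺.

3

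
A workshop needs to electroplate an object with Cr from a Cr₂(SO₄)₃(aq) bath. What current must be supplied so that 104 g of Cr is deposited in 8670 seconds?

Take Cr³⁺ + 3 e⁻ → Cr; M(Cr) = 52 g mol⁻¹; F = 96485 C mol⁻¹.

n(Cr) = 104 / 52 = 2.000 mol.
n(e⁻) = 3 × 2.000 = 6.000 mol.
Q = n(e⁻)·F = 6.000 × 96485 = 578900 C.
I = Q/t = 578900 / 8670.0 s = 66.8 A.

66.8 A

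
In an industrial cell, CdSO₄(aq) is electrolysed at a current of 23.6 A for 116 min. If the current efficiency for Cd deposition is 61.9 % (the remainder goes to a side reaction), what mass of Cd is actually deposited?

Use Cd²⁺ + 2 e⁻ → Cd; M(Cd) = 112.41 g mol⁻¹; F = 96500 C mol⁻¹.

59.2 g

Q = I·t = 23.60 × 6960.0 = 164300 C.
n(e⁻) = 164300/96500 = 1.702 mol; theoretically n(Cd) = 1.702/2 = 0.8511 mol, m_theo = 95.67 g.
At 61.9 % efficiency, m_actual = 0.619 × 95.67 = 59.2 g.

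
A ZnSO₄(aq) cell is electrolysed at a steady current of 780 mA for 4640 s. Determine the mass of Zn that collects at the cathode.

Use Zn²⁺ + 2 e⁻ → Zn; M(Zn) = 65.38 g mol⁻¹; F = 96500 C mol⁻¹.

Q = I·t = 0.7800 A × 4640.0 s = 3619 C.
n(e⁻) = Q/F = 3619 / 96500 = 0.03750 mol.
Zn²⁺ + 2 e⁻ → Zn, so n(Zn) = n(e⁻)/2 = 0.01875 mol.
m = n·M = 0.01875 × 65.38 = 1.23 g.

1.23 g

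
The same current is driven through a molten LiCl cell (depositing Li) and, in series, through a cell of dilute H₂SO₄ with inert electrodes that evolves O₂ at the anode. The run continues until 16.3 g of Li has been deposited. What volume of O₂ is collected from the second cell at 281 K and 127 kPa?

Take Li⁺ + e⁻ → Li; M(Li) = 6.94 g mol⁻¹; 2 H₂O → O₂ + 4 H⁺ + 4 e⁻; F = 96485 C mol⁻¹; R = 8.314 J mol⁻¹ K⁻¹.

10.8 L

n(Li) = 16.3 / 6.94 = 2.349 mol, so n(e⁻) = 1 × 2.349 = 2.349 mol.
The cells are in series, so the same 2.349 mol of electrons passes through the second cell.
2 H₂O → O₂ + 4 H⁺ + 4 e⁻ — 4 mol e⁻ per mol O₂, so n(O₂) = 2.349/4 = 0.5872 mol.
V = nRT/P = (0.5872 × 8.314 × 281) / (127 × 10³) = 0.0108 m³ = 10.8 L.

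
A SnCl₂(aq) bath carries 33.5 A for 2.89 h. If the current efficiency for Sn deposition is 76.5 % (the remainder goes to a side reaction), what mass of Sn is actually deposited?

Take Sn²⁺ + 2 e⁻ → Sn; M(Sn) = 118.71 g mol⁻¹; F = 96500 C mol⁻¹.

Q = I·t = 33.50 × 10404 = 348500 C.
n(e⁻) = 348500/96500 = 3.612 mol; theoretically n(Sn) = 3.612/2 = 1.806 mol, m_theo = 214.4 g.
At 76.5 % efficiency, m_actual = 0.765 × 214.4 = 164 g.

164 g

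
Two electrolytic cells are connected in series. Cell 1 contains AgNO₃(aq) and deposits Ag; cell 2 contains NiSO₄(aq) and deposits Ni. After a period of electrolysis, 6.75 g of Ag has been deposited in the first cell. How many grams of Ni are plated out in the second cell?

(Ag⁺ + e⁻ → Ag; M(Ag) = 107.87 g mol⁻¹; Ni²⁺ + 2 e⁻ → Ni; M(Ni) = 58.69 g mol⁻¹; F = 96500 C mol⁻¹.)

n(Ag) = 6.75 / 107.87 = 0.06258 mol.
Since Ag⁺ + e⁻ → Ag, n(e⁻) passed = 1 × 0.06258 = 0.06258 mol.
Cells in series carry the same charge, so the same 0.06258 mol of electrons passes through cell 2.
Ni²⁺ + 2 e⁻ → Ni, so n(Ni) = 0.06258 / 2 = 0.03129 mol.
m(Ni) = 0.03129 × 58.69 = 1.84 g.

1.84 g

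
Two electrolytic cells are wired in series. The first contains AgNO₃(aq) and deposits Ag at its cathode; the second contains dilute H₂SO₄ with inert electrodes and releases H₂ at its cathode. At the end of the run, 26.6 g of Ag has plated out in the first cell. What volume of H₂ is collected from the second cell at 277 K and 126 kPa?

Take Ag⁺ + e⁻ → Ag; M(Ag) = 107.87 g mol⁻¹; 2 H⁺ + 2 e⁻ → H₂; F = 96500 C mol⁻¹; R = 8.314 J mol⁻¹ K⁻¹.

2.25 L

n(Ag) = 26.6 / 107.87 = 0.2466 mol, so n(e⁻) = 1 × 0.2466 = 0.2466 mol.
The cells are in series, so the same 0.2466 mol of electrons passes through the second cell.
2 H⁺ + 2 e⁻ → H₂ — 2 mol e⁻ per mol H₂, so n(H₂) = 0.2466/2 = 0.1233 mol.
V = nRT/P = (0.1233 × 8.314 × 277) / (126 × 10³) = 0.00225 m³ = 2.25 L.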